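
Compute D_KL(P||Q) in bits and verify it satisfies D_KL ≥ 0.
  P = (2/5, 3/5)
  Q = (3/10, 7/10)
0.0326 bits

KL divergence satisfies the Gibbs inequality: D_KL(P||Q) ≥ 0 for all distributions P, Q.

D_KL(P||Q) = Σ p(x) log(p(x)/q(x))
Term by term:
  x=0: 2/5 × log_2[(2/5)/(3/10)] = 0.1660
  x=1: 3/5 × log_2[(3/5)/(7/10)] = -0.1334
D_KL(P||Q) = 0.0326 bits

D_KL(P||Q) = 0.0326 ≥ 0 ✓

This non-negativity is a fundamental property: relative entropy cannot be negative because it measures how different Q is from P.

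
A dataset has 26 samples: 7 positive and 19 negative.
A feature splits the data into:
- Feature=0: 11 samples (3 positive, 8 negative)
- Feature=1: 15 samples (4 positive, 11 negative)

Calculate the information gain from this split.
0.0000 bits

Information Gain = H(Y) - H(Y|Feature)

Before split:
P(positive) = 7/26 = 0.2692
H(Y) = 0.8404 bits

After split:
Feature=0: H = 0.8454 bits (weight = 11/26)
Feature=1: H = 0.8366 bits (weight = 15/26)
H(Y|Feature) = (11/26)×0.8454 + (15/26)×0.8366 = 0.8403 bits

Information Gain = 0.8404 - 0.8403 = 0.0000 bits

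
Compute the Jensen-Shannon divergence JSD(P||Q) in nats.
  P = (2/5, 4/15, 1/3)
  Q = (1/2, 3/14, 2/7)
0.0051 nats

Jensen-Shannon divergence is:
JSD(P||Q) = 0.5 × D_KL(P||M) + 0.5 × D_KL(Q||M)
where M = 0.5 × (P + Q) is the mixture distribution.

M = 0.5 × (2/5, 4/15, 1/3) + 0.5 × (1/2, 3/14, 2/7) = (9/20, 0.240476, 0.309524)

D_KL(P||M) = 0.0052 nats
D_KL(Q||M) = 0.0051 nats

JSD(P||Q) = 0.5 × 0.0052 + 0.5 × 0.0051 = 0.0051 nats

Unlike KL divergence, JSD is symmetric and bounded: 0 ≤ JSD ≤ log(2).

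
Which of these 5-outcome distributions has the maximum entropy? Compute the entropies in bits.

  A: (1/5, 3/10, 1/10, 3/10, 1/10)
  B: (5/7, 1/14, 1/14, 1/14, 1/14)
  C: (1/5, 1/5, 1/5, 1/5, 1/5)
C

For a discrete distribution over n outcomes, entropy is maximized by the uniform distribution.

Computing entropies:
H(A) = 2.1710 bits
H(B) = 1.4345 bits
H(C) = 2.3219 bits

The uniform distribution (where all probabilities equal 1/5) achieves the maximum entropy of log_2(5) = 2.3219 bits.

Distribution C has the highest entropy.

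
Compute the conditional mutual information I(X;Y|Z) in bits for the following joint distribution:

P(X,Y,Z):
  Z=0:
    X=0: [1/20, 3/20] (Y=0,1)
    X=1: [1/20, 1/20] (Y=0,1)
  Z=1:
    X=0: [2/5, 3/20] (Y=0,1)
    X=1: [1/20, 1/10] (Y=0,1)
0.0687 bits

Conditional mutual information: I(X;Y|Z) = H(X|Z) + H(Y|Z) - H(X,Y|Z)

H(Z) = 0.8813
H(X,Z) = 1.6815 → H(X|Z) = 0.8002
H(Y,Z) = 1.8150 → H(Y|Z) = 0.9337
H(X,Y,Z) = 2.5464 → H(X,Y|Z) = 1.6651

I(X;Y|Z) = 0.8002 + 0.9337 - 1.6651 = 0.0687 bits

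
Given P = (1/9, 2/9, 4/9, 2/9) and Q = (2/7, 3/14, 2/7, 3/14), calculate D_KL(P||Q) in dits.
0.0467 dits

KL divergence: D_KL(P||Q) = Σ p(x) log(p(x)/q(x))

Computing term by term:
  x=0: 1/9 × log_10[(1/9)/(2/7)] = 1/9 × -0.4102 = -0.0456
  x=1: 2/9 × log_10[(2/9)/(3/14)] = 2/9 × 0.0158 = 0.0035
  x=2: 4/9 × log_10[(4/9)/(2/7)] = 4/9 × 0.1919 = 0.0853
  x=3: 2/9 × log_10[(2/9)/(3/14)] = 2/9 × 0.0158 = 0.0035

D_KL(P||Q) = 0.0467 dits

Note: KL divergence is always non-negative and equals 0 iff P = Q.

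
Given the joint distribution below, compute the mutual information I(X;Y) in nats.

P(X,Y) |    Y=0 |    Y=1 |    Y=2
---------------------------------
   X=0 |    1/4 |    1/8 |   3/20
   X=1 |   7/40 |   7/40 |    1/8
0.0107 nats

Mutual information: I(X;Y) = H(X) + H(Y) - H(X,Y)

Marginals:
P(X) = (21/40, 19/40), H(X) = 0.6919 nats
P(Y) = (17/40, 3/10, 11/40), H(Y) = 1.0799 nats

Joint entropy: H(X,Y) = 1.7610 nats

I(X;Y) = 0.6919 + 1.0799 - 1.7610 = 0.0107 nats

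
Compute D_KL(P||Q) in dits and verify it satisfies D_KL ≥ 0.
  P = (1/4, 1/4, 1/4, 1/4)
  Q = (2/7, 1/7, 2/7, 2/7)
0.0173 dits

KL divergence satisfies the Gibbs inequality: D_KL(P||Q) ≥ 0 for all distributions P, Q.

D_KL(P||Q) = Σ p(x) log(p(x)/q(x))
Term by term:
  x=0: 1/4 × log_10[(1/4)/(2/7)] = -0.0145
  x=1: 1/4 × log_10[(1/4)/(1/7)] = 0.0608
  x=2: 1/4 × log_10[(1/4)/(2/7)] = -0.0145
  x=3: 1/4 × log_10[(1/4)/(2/7)] = -0.0145
D_KL(P||Q) = 0.0173 dits

D_KL(P||Q) = 0.0173 ≥ 0 ✓

This non-negativity is a fundamental property: relative entropy cannot be negative because it measures how different Q is from P.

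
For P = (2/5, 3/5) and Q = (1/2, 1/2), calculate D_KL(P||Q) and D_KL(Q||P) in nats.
D_KL(P||Q) = 0.0201, D_KL(Q||P) = 0.0204

KL divergence is not symmetric: D_KL(P||Q) ≠ D_KL(Q||P) in general.

D_KL(P||Q) = 0.0201 nats
D_KL(Q||P) = 0.0204 nats

No, they are not equal!

This asymmetry is why KL divergence is not a true distance metric.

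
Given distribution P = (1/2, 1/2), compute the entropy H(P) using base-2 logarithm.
1.0000 bits

Shannon entropy is H(X) = -Σ p(x) log p(x).

For P = (1/2, 1/2):
H = -1/2 × log_2(1/2) -1/2 × log_2(1/2)
H = 1.0000 bits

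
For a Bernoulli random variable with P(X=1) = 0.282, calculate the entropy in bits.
0.8582 bits

The binary entropy function is:
H(p) = -p log(p) - (1-p) log(1-p)

H(0.282) = -0.282 × log_2(0.282) - 0.718 × log_2(0.718)
H(0.282) = 0.8582 bits

Note: Binary entropy is maximized at p=0.5 (H=1 bit) and minimized at p=0 or p=1 (H=0).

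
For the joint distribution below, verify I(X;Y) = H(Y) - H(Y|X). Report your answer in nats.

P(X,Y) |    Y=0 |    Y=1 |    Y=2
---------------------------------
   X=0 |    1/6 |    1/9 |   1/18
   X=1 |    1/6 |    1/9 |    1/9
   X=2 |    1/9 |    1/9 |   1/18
I(X;Y) = 0.0111 nats

Mutual information has multiple equivalent forms:
- I(X;Y) = H(X) - H(X|Y)
- I(X;Y) = H(Y) - H(Y|X)
- I(X;Y) = H(X) + H(Y) - H(X,Y)

Computing all quantities:
H(X) = 1.0893, H(Y) = 1.0609, H(X,Y) = 2.1391
H(X|Y) = 1.0782, H(Y|X) = 1.0498

Verification:
H(X) - H(X|Y) = 1.0893 - 1.0782 = 0.0111
H(Y) - H(Y|X) = 1.0609 - 1.0498 = 0.0111
H(X) + H(Y) - H(X,Y) = 1.0893 + 1.0609 - 2.1391 = 0.0111

All forms give I(X;Y) = 0.0111 nats. ✓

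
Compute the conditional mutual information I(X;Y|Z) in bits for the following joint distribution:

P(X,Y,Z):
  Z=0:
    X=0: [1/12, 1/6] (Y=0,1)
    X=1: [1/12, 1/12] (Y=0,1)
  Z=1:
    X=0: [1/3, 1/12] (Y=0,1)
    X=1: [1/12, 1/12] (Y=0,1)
0.0443 bits

Conditional mutual information: I(X;Y|Z) = H(X|Z) + H(Y|Z) - H(X,Y|Z)

H(Z) = 0.9799
H(X,Z) = 1.8879 → H(X|Z) = 0.9080
H(Y,Z) = 1.8879 → H(Y|Z) = 0.9080
H(X,Y,Z) = 2.7516 → H(X,Y|Z) = 1.7718

I(X;Y|Z) = 0.9080 + 0.9080 - 1.7718 = 0.0443 bits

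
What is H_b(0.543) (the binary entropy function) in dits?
0.2994 dits

The binary entropy function is:
H(p) = -p log(p) - (1-p) log(1-p)

H(0.543) = -0.543 × log_10(0.543) - 0.457 × log_10(0.457)
H(0.543) = 0.2994 dits

Note: Binary entropy is maximized at p=0.5 (H=1 bit) and minimized at p=0 or p=1 (H=0).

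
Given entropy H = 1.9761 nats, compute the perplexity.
7.2146

Perplexity is e^H (or exp(H) for natural log).

H = 1.9761 nats
Perplexity = e^1.9761 = 7.2146

Interpretation: The model's uncertainty is equivalent to choosing uniformly among 7.2 options.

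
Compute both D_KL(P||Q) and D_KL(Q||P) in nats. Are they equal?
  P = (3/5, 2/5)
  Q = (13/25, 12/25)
D_KL(P||Q) = 0.0129, D_KL(Q||P) = 0.0131

KL divergence is not symmetric: D_KL(P||Q) ≠ D_KL(Q||P) in general.

D_KL(P||Q) = 0.0129 nats
D_KL(Q||P) = 0.0131 nats

No, they are not equal!

This asymmetry is why KL divergence is not a true distance metric.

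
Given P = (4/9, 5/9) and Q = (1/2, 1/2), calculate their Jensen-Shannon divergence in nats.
0.0015 nats

Jensen-Shannon divergence is:
JSD(P||Q) = 0.5 × D_KL(P||M) + 0.5 × D_KL(Q||M)
where M = 0.5 × (P + Q) is the mixture distribution.

M = 0.5 × (4/9, 5/9) + 0.5 × (1/2, 1/2) = (17/36, 19/36)

D_KL(P||M) = 0.0016 nats
D_KL(Q||M) = 0.0015 nats

JSD(P||Q) = 0.5 × 0.0016 + 0.5 × 0.0015 = 0.0015 nats

Unlike KL divergence, JSD is symmetric and bounded: 0 ≤ JSD ≤ log(2).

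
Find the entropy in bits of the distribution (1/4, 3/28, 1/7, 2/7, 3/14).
2.2389 bits

Shannon entropy is H(X) = -Σ p(x) log p(x).

For P = (1/4, 3/28, 1/7, 2/7, 3/14):
H = -1/4 × log_2(1/4) -3/28 × log_2(3/28) -1/7 × log_2(1/7) -2/7 × log_2(2/7) -3/14 × log_2(3/14)
H = 2.2389 bits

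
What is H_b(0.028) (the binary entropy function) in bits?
0.1843 bits

The binary entropy function is:
H(p) = -p log(p) - (1-p) log(1-p)

H(0.028) = -0.028 × log_2(0.028) - 0.972 × log_2(0.972)
H(0.028) = 0.1843 bits

Note: Binary entropy is maximized at p=0.5 (H=1 bit) and minimized at p=0 or p=1 (H=0).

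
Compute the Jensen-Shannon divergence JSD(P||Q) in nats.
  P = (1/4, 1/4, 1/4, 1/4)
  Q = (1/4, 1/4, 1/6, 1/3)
0.0072 nats

Jensen-Shannon divergence is:
JSD(P||Q) = 0.5 × D_KL(P||M) + 0.5 × D_KL(Q||M)
where M = 0.5 × (P + Q) is the mixture distribution.

M = 0.5 × (1/4, 1/4, 1/4, 1/4) + 0.5 × (1/4, 1/4, 1/6, 1/3) = (1/4, 1/4, 5/24, 7/24)

D_KL(P||M) = 0.0070 nats
D_KL(Q||M) = 0.0073 nats

JSD(P||Q) = 0.5 × 0.0070 + 0.5 × 0.0073 = 0.0072 nats

Unlike KL divergence, JSD is symmetric and bounded: 0 ≤ JSD ≤ log(2).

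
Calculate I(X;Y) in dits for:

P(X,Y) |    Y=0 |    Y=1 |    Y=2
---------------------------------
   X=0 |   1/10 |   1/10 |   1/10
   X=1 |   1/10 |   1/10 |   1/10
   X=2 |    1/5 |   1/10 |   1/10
0.0060 dits

Mutual information: I(X;Y) = H(X) + H(Y) - H(X,Y)

Marginals:
P(X) = (3/10, 3/10, 2/5), H(X) = 0.4729 dits
P(Y) = (2/5, 3/10, 3/10), H(Y) = 0.4729 dits

Joint entropy: H(X,Y) = 0.9398 dits

I(X;Y) = 0.4729 + 0.4729 - 0.9398 = 0.0060 dits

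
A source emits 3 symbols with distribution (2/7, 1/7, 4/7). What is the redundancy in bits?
0.2062 bits

Redundancy measures how far a source is from maximum entropy:
R = H_max - H(X)

Maximum entropy for 3 symbols: H_max = log_2(3) = 1.5850 bits
Actual entropy: H(X) = 1.3788 bits
Redundancy: R = 1.5850 - 1.3788 = 0.2062 bits

This redundancy represents potential for compression: the source could be compressed by 0.2062 bits per symbol.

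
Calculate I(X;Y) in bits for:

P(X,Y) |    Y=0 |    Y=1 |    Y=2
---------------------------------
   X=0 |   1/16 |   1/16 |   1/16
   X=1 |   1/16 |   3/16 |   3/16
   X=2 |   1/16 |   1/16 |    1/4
0.0768 bits

Mutual information: I(X;Y) = H(X) + H(Y) - H(X,Y)

Marginals:
P(X) = (3/16, 7/16, 3/8), H(X) = 1.5052 bits
P(Y) = (3/16, 5/16, 1/2), H(Y) = 1.4772 bits

Joint entropy: H(X,Y) = 2.9056 bits

I(X;Y) = 1.5052 + 1.4772 - 2.9056 = 0.0768 bits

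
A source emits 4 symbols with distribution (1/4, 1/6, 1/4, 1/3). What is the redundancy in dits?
0.0123 dits

Redundancy measures how far a source is from maximum entropy:
R = H_max - H(X)

Maximum entropy for 4 symbols: H_max = log_10(4) = 0.6021 dits
Actual entropy: H(X) = 0.5898 dits
Redundancy: R = 0.6021 - 0.5898 = 0.0123 dits

This redundancy represents potential for compression: the source could be compressed by 0.0123 dits per symbol.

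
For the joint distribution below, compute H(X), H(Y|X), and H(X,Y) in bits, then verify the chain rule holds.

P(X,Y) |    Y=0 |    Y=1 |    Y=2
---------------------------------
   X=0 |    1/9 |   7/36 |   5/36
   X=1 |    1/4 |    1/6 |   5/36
H(X,Y) = 2.5335, H(X) = 0.9911, H(Y|X) = 1.5425 (all in bits)

Chain rule: H(X,Y) = H(X) + H(Y|X)

Left side — joint entropy directly:
H(X,Y) = -Σ p(x,y) log p(x,y) = 2.5335 bits

Right side — compute H(Y|X) from the conditional distributions:
P(X) = (4/9, 5/9), so H(X) = 0.9911 bits
H(Y|X) = Σ_x P(X=x) · H(Y|X=x):
  P(Y|X=0) = (1/4, 7/16, 5/16), H(Y|X=0) = 1.5462, weight P(X=0) = 4/9
  P(Y|X=1) = (9/20, 3/10, 1/4), H(Y|X=1) = 1.5395, weight P(X=1) = 5/9
H(Y|X) = 1.5425 bits

H(X) + H(Y|X) = 0.9911 + 1.5425 = 2.5335 bits

Both sides equal 2.5335 bits. ✓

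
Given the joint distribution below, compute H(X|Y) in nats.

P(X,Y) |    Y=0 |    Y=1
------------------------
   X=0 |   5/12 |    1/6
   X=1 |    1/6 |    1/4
0.6294 nats

Using the chain rule: H(X|Y) = H(X,Y) - H(Y)

First, compute H(X,Y) = 1.3086 nats

Marginal P(Y) = (7/12, 5/12)
H(Y) = 0.6792 nats

H(X|Y) = H(X,Y) - H(Y) = 1.3086 - 0.6792 = 0.6294 nats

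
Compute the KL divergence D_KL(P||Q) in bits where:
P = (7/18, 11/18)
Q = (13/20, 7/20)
0.2032 bits

KL divergence: D_KL(P||Q) = Σ p(x) log(p(x)/q(x))

Computing term by term:
  x=0: 7/18 × log_2[(7/18)/(13/20)] = 7/18 × -0.7411 = -0.2882
  x=1: 11/18 × log_2[(11/18)/(7/20)] = 11/18 × 0.8041 = 0.4914

D_KL(P||Q) = 0.2032 bits

Note: KL divergence is always non-negative and equals 0 iff P = Q.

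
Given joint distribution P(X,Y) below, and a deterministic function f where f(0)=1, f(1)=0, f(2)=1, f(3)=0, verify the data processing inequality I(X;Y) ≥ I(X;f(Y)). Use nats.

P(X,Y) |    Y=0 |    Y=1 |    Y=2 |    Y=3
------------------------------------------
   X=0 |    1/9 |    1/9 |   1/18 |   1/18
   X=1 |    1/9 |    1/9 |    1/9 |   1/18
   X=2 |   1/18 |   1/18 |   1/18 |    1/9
I(X;Y) = 0.0411, I(X;f(Y)) = 0.0096, inequality holds: 0.0411 ≥ 0.0096

Data Processing Inequality: For any Markov chain X → Y → Z, we have I(X;Y) ≥ I(X;Z).

Here Z = f(Y) is a deterministic function of Y, forming X → Y → Z.

Original I(X;Y) = 0.0411 nats

After applying f:
P(X,Z) where Z=f(Y):
- P(X,Z=0) = P(X,Y=1) + P(X,Y=3)
- P(X,Z=1) = P(X,Y=0) + P(X,Y=2)

I(X;Z) = I(X;f(Y)) = 0.0096 nats

Verification: 0.0411 ≥ 0.0096 ✓

Information cannot be created by processing; the function f can only lose information about X.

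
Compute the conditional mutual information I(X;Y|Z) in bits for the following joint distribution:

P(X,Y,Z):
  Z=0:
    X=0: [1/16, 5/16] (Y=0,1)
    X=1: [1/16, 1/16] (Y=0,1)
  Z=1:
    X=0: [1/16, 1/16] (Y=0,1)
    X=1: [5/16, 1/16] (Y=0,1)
0.0738 bits

Conditional mutual information: I(X;Y|Z) = H(X|Z) + H(Y|Z) - H(X,Y|Z)

H(Z) = 1.0000
H(X,Z) = 1.8113 → H(X|Z) = 0.8113
H(Y,Z) = 1.8113 → H(Y|Z) = 0.8113
H(X,Y,Z) = 2.5488 → H(X,Y|Z) = 1.5488

I(X;Y|Z) = 0.8113 + 0.8113 - 1.5488 = 0.0738 bits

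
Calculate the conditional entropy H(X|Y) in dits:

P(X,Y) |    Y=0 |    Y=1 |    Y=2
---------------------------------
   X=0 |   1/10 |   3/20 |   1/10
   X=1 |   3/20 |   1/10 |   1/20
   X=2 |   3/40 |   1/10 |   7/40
0.4522 dits

Using the chain rule: H(X|Y) = H(X,Y) - H(Y)

First, compute H(X,Y) = 0.9291 dits

Marginal P(Y) = (13/40, 7/20, 13/40)
H(Y) = 0.4769 dits

H(X|Y) = H(X,Y) - H(Y) = 0.9291 - 0.4769 = 0.4522 dits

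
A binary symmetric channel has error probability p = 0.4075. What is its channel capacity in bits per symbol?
0.0248 bits

For a binary symmetric channel (BSC) with error probability p:
Capacity C = 1 - H(p) bits per symbol

where H(p) = -p log₂(p) - (1-p) log₂(1-p) is the binary entropy function.

H(0.4075) = 0.9752 bits
C = 1 - 0.9752 = 0.0248 bits per symbol

This means we can reliably transmit up to 0.0248 bits of information per channel use.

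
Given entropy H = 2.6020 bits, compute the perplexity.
6.0713

Perplexity is 2^H (or exp(H) for natural log).

H = 2.6020 bits
Perplexity = 2^2.6020 = 6.0713

Interpretation: The model's uncertainty is equivalent to choosing uniformly among 6.1 options.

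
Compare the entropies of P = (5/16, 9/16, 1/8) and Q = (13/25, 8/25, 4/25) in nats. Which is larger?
Q

Computing entropies in nats:
H(P) = 0.9471
H(Q) = 0.9979

Distribution Q has higher entropy.

Intuition: The distribution closer to uniform (more spread out) has higher entropy.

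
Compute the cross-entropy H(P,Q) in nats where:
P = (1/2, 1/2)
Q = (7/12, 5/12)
0.7072 nats

Cross-entropy: H(P,Q) = -Σ p(x) log q(x)

Alternatively: H(P,Q) = H(P) + D_KL(P||Q)
H(P) = 0.6931 nats
D_KL(P||Q) = 0.0141 nats

H(P,Q) = 0.6931 + 0.0141 = 0.7072 nats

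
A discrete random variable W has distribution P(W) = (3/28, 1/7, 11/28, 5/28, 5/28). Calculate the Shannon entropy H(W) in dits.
0.6513 dits

Shannon entropy is H(X) = -Σ p(x) log p(x).

For P = (3/28, 1/7, 11/28, 5/28, 5/28):
H = -3/28 × log_10(3/28) -1/7 × log_10(1/7) -11/28 × log_10(11/28) -5/28 × log_10(5/28) -5/28 × log_10(5/28)
H = 0.6513 dits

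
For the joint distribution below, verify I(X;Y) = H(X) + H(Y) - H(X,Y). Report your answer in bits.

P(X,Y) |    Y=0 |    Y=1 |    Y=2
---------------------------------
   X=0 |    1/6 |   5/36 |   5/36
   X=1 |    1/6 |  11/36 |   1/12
I(X;Y) = 0.0474 bits

Mutual information has multiple equivalent forms:
- I(X;Y) = H(X) - H(X|Y)
- I(X;Y) = H(Y) - H(Y|X)
- I(X;Y) = H(X) + H(Y) - H(X,Y)

Computing all quantities:
H(X) = 0.9911, H(Y) = 1.5305, H(X,Y) = 2.4742
H(X|Y) = 0.9437, H(Y|X) = 1.4831

Verification:
H(X) - H(X|Y) = 0.9911 - 0.9437 = 0.0474
H(Y) - H(Y|X) = 1.5305 - 1.4831 = 0.0474
H(X) + H(Y) - H(X,Y) = 0.9911 + 1.5305 - 2.4742 = 0.0474

All forms give I(X;Y) = 0.0474 bits. ✓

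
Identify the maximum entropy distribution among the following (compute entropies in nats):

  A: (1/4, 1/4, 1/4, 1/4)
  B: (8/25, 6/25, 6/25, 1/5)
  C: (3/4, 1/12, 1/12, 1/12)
A

For a discrete distribution over n outcomes, entropy is maximized by the uniform distribution.

Computing entropies:
H(A) = 1.3863 nats
H(B) = 1.3715 nats
H(C) = 0.8370 nats

The uniform distribution (where all probabilities equal 1/4) achieves the maximum entropy of log_e(4) = 1.3863 nats.

Distribution A has the highest entropy.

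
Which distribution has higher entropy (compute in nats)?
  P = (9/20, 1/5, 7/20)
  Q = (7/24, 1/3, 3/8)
Q

Computing entropies in nats:
H(P) = 1.0487
H(Q) = 1.0934

Distribution Q has higher entropy.

Intuition: The distribution closer to uniform (more spread out) has higher entropy.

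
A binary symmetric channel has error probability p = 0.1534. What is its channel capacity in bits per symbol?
0.3817 bits

For a binary symmetric channel (BSC) with error probability p:
Capacity C = 1 - H(p) bits per symbol

where H(p) = -p log₂(p) - (1-p) log₂(1-p) is the binary entropy function.

H(0.1534) = 0.6183 bits
C = 1 - 0.6183 = 0.3817 bits per symbol

This means we can reliably transmit up to 0.3817 bits of information per channel use.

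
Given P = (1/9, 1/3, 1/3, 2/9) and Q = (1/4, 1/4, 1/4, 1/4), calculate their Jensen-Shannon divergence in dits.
0.0087 dits

Jensen-Shannon divergence is:
JSD(P||Q) = 0.5 × D_KL(P||M) + 0.5 × D_KL(Q||M)
where M = 0.5 × (P + Q) is the mixture distribution.

M = 0.5 × (1/9, 1/3, 1/3, 2/9) + 0.5 × (1/4, 1/4, 1/4, 1/4) = (0.180556, 7/24, 7/24, 0.236111)

D_KL(P||M) = 0.0094 dits
D_KL(Q||M) = 0.0081 dits

JSD(P||Q) = 0.5 × 0.0094 + 0.5 × 0.0081 = 0.0087 dits

Unlike KL divergence, JSD is symmetric and bounded: 0 ≤ JSD ≤ log(2).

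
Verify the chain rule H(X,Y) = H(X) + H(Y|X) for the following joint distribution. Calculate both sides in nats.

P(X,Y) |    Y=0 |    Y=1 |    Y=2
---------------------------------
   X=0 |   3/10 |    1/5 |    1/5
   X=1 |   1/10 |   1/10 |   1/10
H(X,Y) = 1.6957, H(X) = 0.6109, H(Y|X) = 1.0849 (all in nats)

Chain rule: H(X,Y) = H(X) + H(Y|X)

Left side — joint entropy directly:
H(X,Y) = -Σ p(x,y) log p(x,y) = 1.6957 nats

Right side — compute H(Y|X) from the conditional distributions:
P(X) = (7/10, 3/10), so H(X) = 0.6109 nats
H(Y|X) = Σ_x P(X=x) · H(Y|X=x):
  P(Y|X=0) = (3/7, 2/7, 2/7), H(Y|X=0) = 1.0790, weight P(X=0) = 7/10
  P(Y|X=1) = (1/3, 1/3, 1/3), H(Y|X=1) = 1.0986, weight P(X=1) = 3/10
H(Y|X) = 1.0849 nats

H(X) + H(Y|X) = 0.6109 + 1.0849 = 1.6957 nats

Both sides equal 1.6957 nats. ✓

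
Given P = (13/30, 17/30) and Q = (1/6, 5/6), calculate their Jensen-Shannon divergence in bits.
0.0627 bits

Jensen-Shannon divergence is:
JSD(P||Q) = 0.5 × D_KL(P||M) + 0.5 × D_KL(Q||M)
where M = 0.5 × (P + Q) is the mixture distribution.

M = 0.5 × (13/30, 17/30) + 0.5 × (1/6, 5/6) = (3/10, 7/10)

D_KL(P||M) = 0.0571 bits
D_KL(Q||M) = 0.0683 bits

JSD(P||Q) = 0.5 × 0.0571 + 0.5 × 0.0683 = 0.0627 bits

Unlike KL divergence, JSD is symmetric and bounded: 0 ≤ JSD ≤ log(2).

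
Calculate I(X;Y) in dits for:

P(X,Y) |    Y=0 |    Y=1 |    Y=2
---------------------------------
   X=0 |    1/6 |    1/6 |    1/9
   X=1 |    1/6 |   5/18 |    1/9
0.0034 dits

Mutual information: I(X;Y) = H(X) + H(Y) - H(X,Y)

Marginals:
P(X) = (4/9, 5/9), H(X) = 0.2983 dits
P(Y) = (1/3, 4/9, 2/9), H(Y) = 0.4607 dits

Joint entropy: H(X,Y) = 0.7557 dits

I(X;Y) = 0.2983 + 0.4607 - 0.7557 = 0.0034 dits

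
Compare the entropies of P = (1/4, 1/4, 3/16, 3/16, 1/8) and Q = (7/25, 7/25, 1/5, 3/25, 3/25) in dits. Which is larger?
P

Computing entropies in dits:
H(P) = 0.6865
H(Q) = 0.6704

Distribution P has higher entropy.

Intuition: The distribution closer to uniform (more spread out) has higher entropy.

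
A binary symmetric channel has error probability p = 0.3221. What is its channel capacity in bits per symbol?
0.0933 bits

For a binary symmetric channel (BSC) with error probability p:
Capacity C = 1 - H(p) bits per symbol

where H(p) = -p log₂(p) - (1-p) log₂(1-p) is the binary entropy function.

H(0.3221) = 0.9067 bits
C = 1 - 0.9067 = 0.0933 bits per symbol

This means we can reliably transmit up to 0.0933 bits of information per channel use.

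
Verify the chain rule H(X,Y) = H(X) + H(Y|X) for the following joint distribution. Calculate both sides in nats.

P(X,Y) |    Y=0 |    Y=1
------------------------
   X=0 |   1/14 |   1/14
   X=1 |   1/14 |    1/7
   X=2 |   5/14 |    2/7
H(X,Y) = 1.5692, H(X) = 0.8921, H(Y|X) = 0.6770 (all in nats)

Chain rule: H(X,Y) = H(X) + H(Y|X)

Left side — joint entropy directly:
H(X,Y) = -Σ p(x,y) log p(x,y) = 1.5692 nats

Right side — compute H(Y|X) from the conditional distributions:
P(X) = (1/7, 3/14, 9/14), so H(X) = 0.8921 nats
H(Y|X) = Σ_x P(X=x) · H(Y|X=x):
  P(Y|X=0) = (1/2, 1/2), H(Y|X=0) = 0.6931, weight P(X=0) = 1/7
  P(Y|X=1) = (1/3, 2/3), H(Y|X=1) = 0.6365, weight P(X=1) = 3/14
  P(Y|X=2) = (5/9, 4/9), H(Y|X=2) = 0.6870, weight P(X=2) = 9/14
H(Y|X) = 0.6770 nats

H(X) + H(Y|X) = 0.8921 + 0.6770 = 1.5692 nats

Both sides equal 1.5692 nats. ✓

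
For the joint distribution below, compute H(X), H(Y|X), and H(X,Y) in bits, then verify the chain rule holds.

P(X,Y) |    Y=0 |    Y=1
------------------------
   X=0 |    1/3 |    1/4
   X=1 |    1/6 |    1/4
H(X,Y) = 1.9591, H(X) = 0.9799, H(Y|X) = 0.9793 (all in bits)

Chain rule: H(X,Y) = H(X) + H(Y|X)

Left side — joint entropy directly:
H(X,Y) = -Σ p(x,y) log p(x,y) = 1.9591 bits

Right side — compute H(Y|X) from the conditional distributions:
P(X) = (7/12, 5/12), so H(X) = 0.9799 bits
H(Y|X) = Σ_x P(X=x) · H(Y|X=x):
  P(Y|X=0) = (4/7, 3/7), H(Y|X=0) = 0.9852, weight P(X=0) = 7/12
  P(Y|X=1) = (2/5, 3/5), H(Y|X=1) = 0.9710, weight P(X=1) = 5/12
H(Y|X) = 0.9793 bits

H(X) + H(Y|X) = 0.9799 + 0.9793 = 1.9591 bits

Both sides equal 1.9591 bits. ✓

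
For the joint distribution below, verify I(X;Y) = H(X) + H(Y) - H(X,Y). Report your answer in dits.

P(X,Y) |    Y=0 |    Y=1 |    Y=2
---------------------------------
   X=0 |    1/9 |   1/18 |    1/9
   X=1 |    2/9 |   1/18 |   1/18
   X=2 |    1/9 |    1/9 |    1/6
I(X;Y) = 0.0256 dits

Mutual information has multiple equivalent forms:
- I(X;Y) = H(X) - H(X|Y)
- I(X;Y) = H(Y) - H(Y|X)
- I(X;Y) = H(X) + H(Y) - H(X,Y)

Computing all quantities:
H(X) = 0.4731, H(Y) = 0.4607, H(X,Y) = 0.9082
H(X|Y) = 0.4474, H(Y|X) = 0.4351

Verification:
H(X) - H(X|Y) = 0.4731 - 0.4474 = 0.0256
H(Y) - H(Y|X) = 0.4607 - 0.4351 = 0.0256
H(X) + H(Y) - H(X,Y) = 0.4731 + 0.4607 - 0.9082 = 0.0256

All forms give I(X;Y) = 0.0256 dits. ✓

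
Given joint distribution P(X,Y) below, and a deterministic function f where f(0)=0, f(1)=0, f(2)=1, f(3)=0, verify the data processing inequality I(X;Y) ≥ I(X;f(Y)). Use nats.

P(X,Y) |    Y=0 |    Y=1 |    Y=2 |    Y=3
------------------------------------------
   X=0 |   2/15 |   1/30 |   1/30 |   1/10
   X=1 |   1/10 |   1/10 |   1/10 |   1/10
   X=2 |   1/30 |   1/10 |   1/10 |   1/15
I(X;Y) = 0.0719, I(X;f(Y)) = 0.0227, inequality holds: 0.0719 ≥ 0.0227

Data Processing Inequality: For any Markov chain X → Y → Z, we have I(X;Y) ≥ I(X;Z).

Here Z = f(Y) is a deterministic function of Y, forming X → Y → Z.

Original I(X;Y) = 0.0719 nats

After applying f:
P(X,Z) where Z=f(Y):
- P(X,Z=0) = P(X,Y=0) + P(X,Y=1) + P(X,Y=3)
- P(X,Z=1) = P(X,Y=2)

I(X;Z) = I(X;f(Y)) = 0.0227 nats

Verification: 0.0719 ≥ 0.0227 ✓

Information cannot be created by processing; the function f can only lose information about X.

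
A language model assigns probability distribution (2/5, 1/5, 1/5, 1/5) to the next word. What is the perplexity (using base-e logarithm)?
3.7893

Perplexity is e^H (or exp(H) for natural log).

First, H = -Σ p log p = 1.3322 nats
Perplexity = e^1.3322 = 3.7893

Interpretation: The model's uncertainty is equivalent to choosing uniformly among 3.8 options.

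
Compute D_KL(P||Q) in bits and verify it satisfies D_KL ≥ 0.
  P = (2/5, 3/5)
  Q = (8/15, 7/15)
0.0515 bits

KL divergence satisfies the Gibbs inequality: D_KL(P||Q) ≥ 0 for all distributions P, Q.

D_KL(P||Q) = Σ p(x) log(p(x)/q(x))
Term by term:
  x=0: 2/5 × log_2[(2/5)/(8/15)] = -0.1660
  x=1: 3/5 × log_2[(3/5)/(7/15)] = 0.2175
D_KL(P||Q) = 0.0515 bits

D_KL(P||Q) = 0.0515 ≥ 0 ✓

This non-negativity is a fundamental property: relative entropy cannot be negative because it measures how different Q is from P.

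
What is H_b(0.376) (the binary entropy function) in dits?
0.2875 dits

The binary entropy function is:
H(p) = -p log(p) - (1-p) log(1-p)

H(0.376) = -0.376 × log_10(0.376) - 0.624 × log_10(0.624)
H(0.376) = 0.2875 dits

Note: Binary entropy is maximized at p=0.5 (H=1 bit) and minimized at p=0 or p=1 (H=0).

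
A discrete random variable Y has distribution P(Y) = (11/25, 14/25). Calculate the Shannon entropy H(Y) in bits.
0.9896 bits

Shannon entropy is H(X) = -Σ p(x) log p(x).

For P = (11/25, 14/25):
H = -11/25 × log_2(11/25) -14/25 × log_2(14/25)
H = 0.9896 bits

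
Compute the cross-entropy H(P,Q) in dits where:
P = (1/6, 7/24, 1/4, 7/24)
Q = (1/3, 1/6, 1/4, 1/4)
0.6326 dits

Cross-entropy: H(P,Q) = -Σ p(x) log q(x)

Alternatively: H(P,Q) = H(P) + D_KL(P||Q)
H(P) = 0.5924 dits
D_KL(P||Q) = 0.0402 dits

H(P,Q) = 0.5924 + 0.0402 = 0.6326 dits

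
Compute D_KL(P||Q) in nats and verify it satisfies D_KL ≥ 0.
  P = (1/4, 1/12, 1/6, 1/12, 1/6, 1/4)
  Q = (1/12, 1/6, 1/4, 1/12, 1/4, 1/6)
0.1831 nats

KL divergence satisfies the Gibbs inequality: D_KL(P||Q) ≥ 0 for all distributions P, Q.

D_KL(P||Q) = Σ p(x) log(p(x)/q(x))
Term by term:
  x=0: 1/4 × log_e[(1/4)/(1/12)] = 0.2747
  x=1: 1/12 × log_e[(1/12)/(1/6)] = -0.0578
  x=2: 1/6 × log_e[(1/6)/(1/4)] = -0.0676
  x=3: 1/12 × log_e[(1/12)/(1/12)] = 0.0000
  x=4: 1/6 × log_e[(1/6)/(1/4)] = -0.0676
  x=5: 1/4 × log_e[(1/4)/(1/6)] = 0.1014
D_KL(P||Q) = 0.1831 nats

D_KL(P||Q) = 0.1831 ≥ 0 ✓

This non-negativity is a fundamental property: relative entropy cannot be negative because it measures how different Q is from P.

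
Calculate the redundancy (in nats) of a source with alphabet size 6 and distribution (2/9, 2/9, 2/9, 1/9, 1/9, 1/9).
0.0566 nats

Redundancy measures how far a source is from maximum entropy:
R = H_max - H(X)

Maximum entropy for 6 symbols: H_max = log_e(6) = 1.7918 nats
Actual entropy: H(X) = 1.7351 nats
Redundancy: R = 1.7918 - 1.7351 = 0.0566 nats

This redundancy represents potential for compression: the source could be compressed by 0.0566 nats per symbol.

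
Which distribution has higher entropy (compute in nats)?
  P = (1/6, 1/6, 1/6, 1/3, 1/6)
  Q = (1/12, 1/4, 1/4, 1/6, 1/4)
P

Computing entropies in nats:
H(P) = 1.5607
H(Q) = 1.5454

Distribution P has higher entropy.

Intuition: The distribution closer to uniform (more spread out) has higher entropy.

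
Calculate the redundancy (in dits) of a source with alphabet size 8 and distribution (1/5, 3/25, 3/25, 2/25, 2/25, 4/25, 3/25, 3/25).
0.0185 dits

Redundancy measures how far a source is from maximum entropy:
R = H_max - H(X)

Maximum entropy for 8 symbols: H_max = log_10(8) = 0.9031 dits
Actual entropy: H(X) = 0.8846 dits
Redundancy: R = 0.9031 - 0.8846 = 0.0185 dits

This redundancy represents potential for compression: the source could be compressed by 0.0185 dits per symbol.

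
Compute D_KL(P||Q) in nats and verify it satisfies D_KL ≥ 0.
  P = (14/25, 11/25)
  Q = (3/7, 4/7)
0.0348 nats

KL divergence satisfies the Gibbs inequality: D_KL(P||Q) ≥ 0 for all distributions P, Q.

D_KL(P||Q) = Σ p(x) log(p(x)/q(x))
Term by term:
  x=0: 14/25 × log_e[(14/25)/(3/7)] = 0.1498
  x=1: 11/25 × log_e[(11/25)/(4/7)] = -0.1150
D_KL(P||Q) = 0.0348 nats

D_KL(P||Q) = 0.0348 ≥ 0 ✓

This non-negativity is a fundamental property: relative entropy cannot be negative because it measures how different Q is from P.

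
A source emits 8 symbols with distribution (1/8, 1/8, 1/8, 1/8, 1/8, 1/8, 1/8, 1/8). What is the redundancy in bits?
0.0000 bits

Redundancy measures how far a source is from maximum entropy:
R = H_max - H(X)

Maximum entropy for 8 symbols: H_max = log_2(8) = 3.0000 bits
Actual entropy: H(X) = 3.0000 bits
Redundancy: R = 3.0000 - 3.0000 = 0.0000 bits

This redundancy represents potential for compression: the source could be compressed by 0.0000 bits per symbol.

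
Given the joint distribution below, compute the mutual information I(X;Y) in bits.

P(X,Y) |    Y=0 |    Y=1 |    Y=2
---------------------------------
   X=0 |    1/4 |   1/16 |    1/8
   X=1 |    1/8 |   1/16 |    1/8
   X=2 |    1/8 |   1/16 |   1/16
0.0234 bits

Mutual information: I(X;Y) = H(X) + H(Y) - H(X,Y)

Marginals:
P(X) = (7/16, 5/16, 1/4), H(X) = 1.5462 bits
P(Y) = (1/2, 3/16, 5/16), H(Y) = 1.4772 bits

Joint entropy: H(X,Y) = 3.0000 bits

I(X;Y) = 1.5462 + 1.4772 - 3.0000 = 0.0234 bits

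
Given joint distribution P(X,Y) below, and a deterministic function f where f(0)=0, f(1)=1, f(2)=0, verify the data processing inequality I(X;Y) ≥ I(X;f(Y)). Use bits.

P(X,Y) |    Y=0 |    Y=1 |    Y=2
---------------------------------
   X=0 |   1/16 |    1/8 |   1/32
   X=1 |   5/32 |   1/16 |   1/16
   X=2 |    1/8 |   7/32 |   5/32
I(X;Y) = 0.0791, I(X;f(Y)) = 0.0497, inequality holds: 0.0791 ≥ 0.0497

Data Processing Inequality: For any Markov chain X → Y → Z, we have I(X;Y) ≥ I(X;Z).

Here Z = f(Y) is a deterministic function of Y, forming X → Y → Z.

Original I(X;Y) = 0.0791 bits

After applying f:
P(X,Z) where Z=f(Y):
- P(X,Z=0) = P(X,Y=0) + P(X,Y=2)
- P(X,Z=1) = P(X,Y=1)

I(X;Z) = I(X;f(Y)) = 0.0497 bits

Verification: 0.0791 ≥ 0.0497 ✓

Information cannot be created by processing; the function f can only lose information about X.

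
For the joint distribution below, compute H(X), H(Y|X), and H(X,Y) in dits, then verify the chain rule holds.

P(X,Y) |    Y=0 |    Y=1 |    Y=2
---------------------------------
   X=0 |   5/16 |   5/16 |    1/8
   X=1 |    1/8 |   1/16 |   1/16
H(X,Y) = 0.6920, H(X) = 0.2442, H(Y|X) = 0.4478 (all in dits)

Chain rule: H(X,Y) = H(X) + H(Y|X)

Left side — joint entropy directly:
H(X,Y) = -Σ p(x,y) log p(x,y) = 0.6920 dits

Right side — compute H(Y|X) from the conditional distributions:
P(X) = (3/4, 1/4), so H(X) = 0.2442 dits
H(Y|X) = Σ_x P(X=x) · H(Y|X=x):
  P(Y|X=0) = (5/12, 5/12, 1/6), H(Y|X=0) = 0.4465, weight P(X=0) = 3/4
  P(Y|X=1) = (1/2, 1/4, 1/4), H(Y|X=1) = 0.4515, weight P(X=1) = 1/4
H(Y|X) = 0.4478 dits

H(X) + H(Y|X) = 0.2442 + 0.4478 = 0.6920 dits

Both sides equal 0.6920 dits. ✓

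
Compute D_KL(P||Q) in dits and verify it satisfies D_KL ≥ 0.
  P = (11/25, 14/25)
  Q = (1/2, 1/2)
0.0031 dits

KL divergence satisfies the Gibbs inequality: D_KL(P||Q) ≥ 0 for all distributions P, Q.

D_KL(P||Q) = Σ p(x) log(p(x)/q(x))
Term by term:
  x=0: 11/25 × log_10[(11/25)/(1/2)] = -0.0244
  x=1: 14/25 × log_10[(14/25)/(1/2)] = 0.0276
D_KL(P||Q) = 0.0031 dits

D_KL(P||Q) = 0.0031 ≥ 0 ✓

This non-negativity is a fundamental property: relative entropy cannot be negative because it measures how different Q is from P.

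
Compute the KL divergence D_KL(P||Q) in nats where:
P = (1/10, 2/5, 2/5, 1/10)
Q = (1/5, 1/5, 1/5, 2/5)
0.3466 nats

KL divergence: D_KL(P||Q) = Σ p(x) log(p(x)/q(x))

Computing term by term:
  x=0: 1/10 × log_e[(1/10)/(1/5)] = 1/10 × -0.6931 = -0.0693
  x=1: 2/5 × log_e[(2/5)/(1/5)] = 2/5 × 0.6931 = 0.2773
  x=2: 2/5 × log_e[(2/5)/(1/5)] = 2/5 × 0.6931 = 0.2773
  x=3: 1/10 × log_e[(1/10)/(2/5)] = 1/10 × -1.3863 = -0.1386

D_KL(P||Q) = 0.3466 nats

Note: KL divergence is always non-negative and equals 0 iff P = Q.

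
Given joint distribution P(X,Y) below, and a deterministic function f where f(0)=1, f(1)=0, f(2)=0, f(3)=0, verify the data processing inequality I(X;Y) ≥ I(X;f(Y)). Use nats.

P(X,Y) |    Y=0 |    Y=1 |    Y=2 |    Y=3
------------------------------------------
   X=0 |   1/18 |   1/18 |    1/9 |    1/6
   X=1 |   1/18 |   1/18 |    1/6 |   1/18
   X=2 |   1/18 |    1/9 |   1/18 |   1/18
I(X;Y) = 0.0741, I(X;f(Y)) = 0.0019, inequality holds: 0.0741 ≥ 0.0019

Data Processing Inequality: For any Markov chain X → Y → Z, we have I(X;Y) ≥ I(X;Z).

Here Z = f(Y) is a deterministic function of Y, forming X → Y → Z.

Original I(X;Y) = 0.0741 nats

After applying f:
P(X,Z) where Z=f(Y):
- P(X,Z=0) = P(X,Y=1) + P(X,Y=2) + P(X,Y=3)
- P(X,Z=1) = P(X,Y=0)

I(X;Z) = I(X;f(Y)) = 0.0019 nats

Verification: 0.0741 ≥ 0.0019 ✓

Information cannot be created by processing; the function f can only lose information about X.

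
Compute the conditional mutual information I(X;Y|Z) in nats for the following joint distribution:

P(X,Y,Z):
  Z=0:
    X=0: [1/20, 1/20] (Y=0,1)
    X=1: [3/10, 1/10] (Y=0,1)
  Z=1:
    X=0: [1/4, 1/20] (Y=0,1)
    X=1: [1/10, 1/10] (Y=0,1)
0.0428 nats

Conditional mutual information: I(X;Y|Z) = H(X|Z) + H(Y|Z) - H(X,Y|Z)

H(Z) = 0.6931
H(X,Z) = 1.2799 → H(X|Z) = 0.5867
H(Y,Z) = 1.3040 → H(Y|Z) = 0.6109
H(X,Y,Z) = 1.8479 → H(X,Y|Z) = 1.1548

I(X;Y|Z) = 0.5867 + 0.6109 - 1.1548 = 0.0428 nats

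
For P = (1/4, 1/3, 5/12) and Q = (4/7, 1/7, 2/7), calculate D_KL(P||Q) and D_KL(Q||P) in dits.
D_KL(P||Q) = 0.1012, D_KL(Q||P) = 0.1058

KL divergence is not symmetric: D_KL(P||Q) ≠ D_KL(Q||P) in general.

D_KL(P||Q) = 0.1012 dits
D_KL(Q||P) = 0.1058 dits

No, they are not equal!

This asymmetry is why KL divergence is not a true distance metric.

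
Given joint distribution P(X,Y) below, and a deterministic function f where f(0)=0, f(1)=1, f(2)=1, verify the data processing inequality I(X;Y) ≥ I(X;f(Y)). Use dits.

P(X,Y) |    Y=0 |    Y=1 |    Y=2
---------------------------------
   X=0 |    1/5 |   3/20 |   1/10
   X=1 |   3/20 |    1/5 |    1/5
I(X;Y) = 0.0083, I(X;f(Y)) = 0.0070, inequality holds: 0.0083 ≥ 0.0070

Data Processing Inequality: For any Markov chain X → Y → Z, we have I(X;Y) ≥ I(X;Z).

Here Z = f(Y) is a deterministic function of Y, forming X → Y → Z.

Original I(X;Y) = 0.0083 dits

After applying f:
P(X,Z) where Z=f(Y):
- P(X,Z=0) = P(X,Y=0)
- P(X,Z=1) = P(X,Y=1) + P(X,Y=2)

I(X;Z) = I(X;f(Y)) = 0.0070 dits

Verification: 0.0083 ≥ 0.0070 ✓

Information cannot be created by processing; the function f can only lose information about X.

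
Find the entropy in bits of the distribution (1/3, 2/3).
0.9183 bits

Shannon entropy is H(X) = -Σ p(x) log p(x).

For P = (1/3, 2/3):
H = -1/3 × log_2(1/3) -2/3 × log_2(2/3)
H = 0.9183 bits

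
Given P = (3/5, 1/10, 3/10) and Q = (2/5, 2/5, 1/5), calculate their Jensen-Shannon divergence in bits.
0.0913 bits

Jensen-Shannon divergence is:
JSD(P||Q) = 0.5 × D_KL(P||M) + 0.5 × D_KL(Q||M)
where M = 0.5 × (P + Q) is the mixture distribution.

M = 0.5 × (3/5, 1/10, 3/10) + 0.5 × (2/5, 2/5, 1/5) = (1/2, 1/4, 1/4)

D_KL(P||M) = 0.1045 bits
D_KL(Q||M) = 0.0781 bits

JSD(P||Q) = 0.5 × 0.1045 + 0.5 × 0.0781 = 0.0913 bits

Unlike KL divergence, JSD is symmetric and bounded: 0 ≤ JSD ≤ log(2).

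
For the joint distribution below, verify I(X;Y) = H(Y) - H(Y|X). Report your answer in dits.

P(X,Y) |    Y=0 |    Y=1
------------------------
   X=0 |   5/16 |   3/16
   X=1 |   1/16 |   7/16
I(X;Y) = 0.0618 dits

Mutual information has multiple equivalent forms:
- I(X;Y) = H(X) - H(X|Y)
- I(X;Y) = H(Y) - H(Y|X)
- I(X;Y) = H(X) + H(Y) - H(X,Y)

Computing all quantities:
H(X) = 0.3010, H(Y) = 0.2873, H(X,Y) = 0.5265
H(X|Y) = 0.2392, H(Y|X) = 0.2255

Verification:
H(X) - H(X|Y) = 0.3010 - 0.2392 = 0.0618
H(Y) - H(Y|X) = 0.2873 - 0.2255 = 0.0618
H(X) + H(Y) - H(X,Y) = 0.3010 + 0.2873 - 0.5265 = 0.0618

All forms give I(X;Y) = 0.0618 dits. ✓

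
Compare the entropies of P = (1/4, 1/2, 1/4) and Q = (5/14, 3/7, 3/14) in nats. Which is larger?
Q

Computing entropies in nats:
H(P) = 1.0397
H(Q) = 1.0609

Distribution Q has higher entropy.

Intuition: The distribution closer to uniform (more spread out) has higher entropy.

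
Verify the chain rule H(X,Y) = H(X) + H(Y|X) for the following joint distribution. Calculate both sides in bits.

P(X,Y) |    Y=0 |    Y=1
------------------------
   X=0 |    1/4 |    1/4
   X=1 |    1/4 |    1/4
H(X,Y) = 2.0000, H(X) = 1.0000, H(Y|X) = 1.0000 (all in bits)

Chain rule: H(X,Y) = H(X) + H(Y|X)

Left side — joint entropy directly:
H(X,Y) = -Σ p(x,y) log p(x,y) = 2.0000 bits

Right side — compute H(Y|X) from the conditional distributions:
P(X) = (1/2, 1/2), so H(X) = 1.0000 bits
H(Y|X) = Σ_x P(X=x) · H(Y|X=x):
  P(Y|X=0) = (1/2, 1/2), H(Y|X=0) = 1.0000, weight P(X=0) = 1/2
  P(Y|X=1) = (1/2, 1/2), H(Y|X=1) = 1.0000, weight P(X=1) = 1/2
H(Y|X) = 1.0000 bits

H(X) + H(Y|X) = 1.0000 + 1.0000 = 2.0000 bits

Both sides equal 2.0000 bits. ✓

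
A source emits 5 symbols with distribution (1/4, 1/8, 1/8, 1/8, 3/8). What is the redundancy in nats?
0.1153 nats

Redundancy measures how far a source is from maximum entropy:
R = H_max - H(X)

Maximum entropy for 5 symbols: H_max = log_e(5) = 1.6094 nats
Actual entropy: H(X) = 1.4942 nats
Redundancy: R = 1.6094 - 1.4942 = 0.1153 nats

This redundancy represents potential for compression: the source could be compressed by 0.1153 nats per symbol.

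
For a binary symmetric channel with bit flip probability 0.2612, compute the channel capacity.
0.1714 bits

For a binary symmetric channel (BSC) with error probability p:
Capacity C = 1 - H(p) bits per symbol

where H(p) = -p log₂(p) - (1-p) log₂(1-p) is the binary entropy function.

H(0.2612) = 0.8286 bits
C = 1 - 0.8286 = 0.1714 bits per symbol

This means we can reliably transmit up to 0.1714 bits of information per channel use.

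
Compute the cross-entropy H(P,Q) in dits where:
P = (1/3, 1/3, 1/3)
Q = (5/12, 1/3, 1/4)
0.4865 dits

Cross-entropy: H(P,Q) = -Σ p(x) log q(x)

Alternatively: H(P,Q) = H(P) + D_KL(P||Q)
H(P) = 0.4771 dits
D_KL(P||Q) = 0.0093 dits

H(P,Q) = 0.4771 + 0.0093 = 0.4865 dits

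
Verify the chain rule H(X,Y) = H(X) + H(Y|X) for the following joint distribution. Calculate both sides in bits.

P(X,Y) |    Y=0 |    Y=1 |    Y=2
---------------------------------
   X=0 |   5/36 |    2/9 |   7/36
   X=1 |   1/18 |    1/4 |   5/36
H(X,Y) = 2.4644, H(X) = 0.9911, H(Y|X) = 1.4733 (all in bits)

Chain rule: H(X,Y) = H(X) + H(Y|X)

Left side — joint entropy directly:
H(X,Y) = -Σ p(x,y) log p(x,y) = 2.4644 bits

Right side — compute H(Y|X) from the conditional distributions:
P(X) = (5/9, 4/9), so H(X) = 0.9911 bits
H(Y|X) = Σ_x P(X=x) · H(Y|X=x):
  P(Y|X=0) = (1/4, 2/5, 7/20), H(Y|X=0) = 1.5589, weight P(X=0) = 5/9
  P(Y|X=1) = (1/8, 9/16, 5/16), H(Y|X=1) = 1.3663, weight P(X=1) = 4/9
H(Y|X) = 1.4733 bits

H(X) + H(Y|X) = 0.9911 + 1.4733 = 2.4644 bits

Both sides equal 2.4644 bits. ✓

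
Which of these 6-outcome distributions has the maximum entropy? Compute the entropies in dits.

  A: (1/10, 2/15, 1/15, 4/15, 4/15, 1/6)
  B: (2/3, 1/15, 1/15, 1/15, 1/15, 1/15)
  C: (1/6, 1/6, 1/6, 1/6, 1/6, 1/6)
C

For a discrete distribution over n outcomes, entropy is maximized by the uniform distribution.

Computing entropies:
H(A) = 0.7309 dits
H(B) = 0.5094 dits
H(C) = 0.7782 dits

The uniform distribution (where all probabilities equal 1/6) achieves the maximum entropy of log_10(6) = 0.7782 dits.

Distribution C has the highest entropy.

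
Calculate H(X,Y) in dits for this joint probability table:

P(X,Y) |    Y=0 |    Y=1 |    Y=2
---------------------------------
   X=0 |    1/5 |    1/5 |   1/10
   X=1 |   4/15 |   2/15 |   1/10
0.7493 dits

Joint entropy is H(X,Y) = -Σ_{x,y} p(x,y) log p(x,y).

Summing over all non-zero entries:
H(X,Y) = -[1/5·log_10(1/5) + 1/5·log_10(1/5) + 1/10·log_10(1/10) + 4/15·log_10(4/15) + 2/15·log_10(2/15) + 1/10·log_10(1/10)]
H(X,Y) = 0.7493 dits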